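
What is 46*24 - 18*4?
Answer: 1032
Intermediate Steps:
46*24 - 18*4 = 1104 - 72 = 1032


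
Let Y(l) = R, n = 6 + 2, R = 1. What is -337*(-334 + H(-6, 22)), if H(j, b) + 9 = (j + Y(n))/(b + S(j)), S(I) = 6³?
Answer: 27512343/238 ≈ 1.1560e+5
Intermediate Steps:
S(I) = 216
n = 8
Y(l) = 1
H(j, b) = -9 + (1 + j)/(216 + b) (H(j, b) = -9 + (j + 1)/(b + 216) = -9 + (1 + j)/(216 + b))
-337*(-334 + H(-6, 22)) = -337*(-334 + (-1943 - 6 - 9*22)/(216 + 22)) = -337*(-334 + (-1943 - 6 - 198)/238) = -337*(-334 + (1/238)*(-2147)) = -337*(-334 - 2147/238) = -337*(-81639/238) = 27512343/238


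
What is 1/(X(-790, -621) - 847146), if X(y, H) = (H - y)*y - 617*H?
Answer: -1/597499 ≈ -1.6736e-6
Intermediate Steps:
X(y, H) = -617*H + y*(H - y) (X(y, H) = y*(H - y) - 617*H = -617*H + y*(H - y))
1/(X(-790, -621) - 847146) = 1/((-1*(-790)² - 617*(-621) - 621*(-790)) - 847146) = 1/((-1*624100 + 383157 + 490590) - 847146) = 1/((-624100 + 383157 + 490590) - 847146) = 1/(249647 - 847146) = 1/(-597499) = -1/597499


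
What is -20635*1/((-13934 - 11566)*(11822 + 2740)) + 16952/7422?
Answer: 209831875499/91867289400 ≈ 2.2841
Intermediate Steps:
-20635*1/((-13934 - 11566)*(11822 + 2740)) + 16952/7422 = -20635/((-25500*14562)) + 16952*(1/7422) = -20635/(-371331000) + 8476/3711 = -20635*(-1/371331000) + 8476/3711 = 4127/74266200 + 8476/3711 = 209831875499/91867289400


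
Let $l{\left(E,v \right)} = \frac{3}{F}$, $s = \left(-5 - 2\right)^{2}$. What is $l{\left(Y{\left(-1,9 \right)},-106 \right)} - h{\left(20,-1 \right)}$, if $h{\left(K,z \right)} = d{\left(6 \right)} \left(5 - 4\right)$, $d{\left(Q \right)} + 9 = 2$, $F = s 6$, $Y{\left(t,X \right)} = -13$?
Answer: $\frac{687}{98} \approx 7.0102$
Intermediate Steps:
$s = 49$ ($s = \left(-7\right)^{2} = 49$)
$F = 294$ ($F = 49 \cdot 6 = 294$)
$d{\left(Q \right)} = -7$ ($d{\left(Q \right)} = -9 + 2 = -7$)
$l{\left(E,v \right)} = \frac{1}{98}$ ($l{\left(E,v \right)} = \frac{3}{294} = 3 \cdot \frac{1}{294} = \frac{1}{98}$)
$h{\left(K,z \right)} = -7$ ($h{\left(K,z \right)} = - 7 \left(5 - 4\right) = \left(-7\right) 1 = -7$)
$l{\left(Y{\left(-1,9 \right)},-106 \right)} - h{\left(20,-1 \right)} = \frac{1}{98} - -7 = \frac{1}{98} + 7 = \frac{687}{98}$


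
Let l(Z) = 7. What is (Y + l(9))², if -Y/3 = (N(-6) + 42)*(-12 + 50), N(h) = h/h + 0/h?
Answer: 23961025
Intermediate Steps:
N(h) = 1 (N(h) = 1 + 0 = 1)
Y = -4902 (Y = -3*(1 + 42)*(-12 + 50) = -129*38 = -3*1634 = -4902)
(Y + l(9))² = (-4902 + 7)² = (-4895)² = 23961025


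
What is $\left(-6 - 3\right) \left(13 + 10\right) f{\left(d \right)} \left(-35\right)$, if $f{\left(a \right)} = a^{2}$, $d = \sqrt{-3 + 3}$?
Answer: $0$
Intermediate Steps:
$d = 0$ ($d = \sqrt{0} = 0$)
$\left(-6 - 3\right) \left(13 + 10\right) f{\left(d \right)} \left(-35\right) = \left(-6 - 3\right) \left(13 + 10\right) 0^{2} \left(-35\right) = \left(-9\right) 23 \cdot 0 \left(-35\right) = \left(-207\right) 0 \left(-35\right) = 0 \left(-35\right) = 0$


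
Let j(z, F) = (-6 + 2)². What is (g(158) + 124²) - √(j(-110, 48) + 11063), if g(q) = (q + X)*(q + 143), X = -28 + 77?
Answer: 77683 - 3*√1231 ≈ 77578.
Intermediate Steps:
X = 49
j(z, F) = 16 (j(z, F) = (-4)² = 16)
g(q) = (49 + q)*(143 + q) (g(q) = (q + 49)*(q + 143) = (49 + q)*(143 + q))
(g(158) + 124²) - √(j(-110, 48) + 11063) = ((7007 + 158² + 192*158) + 124²) - √(16 + 11063) = ((7007 + 24964 + 30336) + 15376) - √11079 = (62307 + 15376) - 3*√1231 = 77683 - 3*√1231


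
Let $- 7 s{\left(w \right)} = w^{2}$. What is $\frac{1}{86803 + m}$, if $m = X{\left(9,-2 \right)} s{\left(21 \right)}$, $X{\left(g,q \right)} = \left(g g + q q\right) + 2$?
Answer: $\frac{1}{81322} \approx 1.2297 \cdot 10^{-5}$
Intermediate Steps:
$X{\left(g,q \right)} = 2 + g^{2} + q^{2}$ ($X{\left(g,q \right)} = \left(g^{2} + q^{2}\right) + 2 = 2 + g^{2} + q^{2}$)
$s{\left(w \right)} = - \frac{w^{2}}{7}$
$m = -5481$ ($m = \left(2 + 9^{2} + \left(-2\right)^{2}\right) \left(- \frac{21^{2}}{7}\right) = \left(2 + 81 + 4\right) \left(\left(- \frac{1}{7}\right) 441\right) = 87 \left(-63\right) = -5481$)
$\frac{1}{86803 + m} = \frac{1}{86803 - 5481} = \frac{1}{81322}$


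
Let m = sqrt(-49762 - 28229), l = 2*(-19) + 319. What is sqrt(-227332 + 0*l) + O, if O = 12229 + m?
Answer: 12229 + I*sqrt(77991) + 2*I*sqrt(56833) ≈ 12229.0 + 756.06*I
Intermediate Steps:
l = 281 (l = -38 + 319 = 281)
m = I*sqrt(77991) (m = sqrt(-77991) = I*sqrt(77991) ≈ 279.27*I)
O = 12229 + I*sqrt(77991) ≈ 12229.0 + 279.27*I
sqrt(-227332 + 0*l) + O = sqrt(-227332 + 0*281) + (12229 + I*sqrt(77991)) = sqrt(-227332 + 0) + (12229 + I*sqrt(77991)) = sqrt(-227332) + (12229 + I*sqrt(77991)) = 2*I*sqrt(56833) + (12229 + I*sqrt(77991)) = 12229 + I*sqrt(77991) + 2*I*sqrt(56833)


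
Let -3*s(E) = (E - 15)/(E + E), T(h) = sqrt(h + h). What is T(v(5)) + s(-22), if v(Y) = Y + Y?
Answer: -37/132 + 2*sqrt(5) ≈ 4.1918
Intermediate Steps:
v(Y) = 2*Y
T(h) = sqrt(2)*sqrt(h) (T(h) = sqrt(2*h) = sqrt(2)*sqrt(h))
s(E) = -(-15 + E)/(6*E) (s(E) = -(E - 15)/(3*(E + E)) = -(-15 + E)/(3*(2*E)) = -(-15 + E)*1/(2*E)/3 = -(-15 + E)/(6*E))
T(v(5)) + s(-22) = sqrt(2)*sqrt(2*5) + (1/6)*(15 - 1*(-22))/(-22) = sqrt(2)*sqrt(10) + (1/6)*(-1/22)*(15 + 22) = 2*sqrt(5) + (1/6)*(-1/22)*37 = 2*sqrt(5) - 37/132 = -37/132 + 2*sqrt(5)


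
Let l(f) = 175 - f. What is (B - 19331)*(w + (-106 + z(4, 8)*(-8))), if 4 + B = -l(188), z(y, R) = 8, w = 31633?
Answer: -607928086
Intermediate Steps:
B = 9 (B = -4 - (175 - 1*188) = -4 - (175 - 188) = -4 - 1*(-13) = -4 + 13 = 9)
(B - 19331)*(w + (-106 + z(4, 8)*(-8))) = (9 - 19331)*(31633 + (-106 + 8*(-8))) = -19322*(31633 + (-106 - 64)) = -19322*(31633 - 170) = -19322*31463 = -607928086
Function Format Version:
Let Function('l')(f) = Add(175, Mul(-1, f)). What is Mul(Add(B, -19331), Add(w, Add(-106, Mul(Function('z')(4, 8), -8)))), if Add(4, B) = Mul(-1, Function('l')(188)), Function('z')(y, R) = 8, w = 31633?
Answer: -607928086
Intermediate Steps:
B = 9 (B = Add(-4, Mul(-1, Add(175, Mul(-1, 188)))) = Add(-4, Mul(-1, Add(175, -188))) = Add(-4, Mul(-1, -13)) = Add(-4, 13) = 9)
Mul(Add(B, -19331), Add(w, Add(-106, Mul(Function('z')(4, 8), -8)))) = Mul(Add(9, -19331), Add(31633, Add(-106, Mul(8, -8)))) = Mul(-19322, Add(31633, Add(-106, -64))) = Mul(-19322, Add(31633, -170)) = Mul(-19322, 31463) = -607928086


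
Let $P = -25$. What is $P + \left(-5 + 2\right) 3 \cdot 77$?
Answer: $-718$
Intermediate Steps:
$P + \left(-5 + 2\right) 3 \cdot 77 = -25 + \left(-5 + 2\right) 3 \cdot 77 = -25 + \left(-3\right) 3 \cdot 77 = -25 - 693 = -718$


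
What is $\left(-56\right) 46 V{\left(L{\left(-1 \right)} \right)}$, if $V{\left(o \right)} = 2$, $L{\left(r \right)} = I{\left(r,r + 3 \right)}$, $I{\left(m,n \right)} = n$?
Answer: $-5152$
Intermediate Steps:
$L{\left(r \right)} = 3 + r$ ($L{\left(r \right)} = r + 3 = 3 + r$)
$\left(-56\right) 46 V{\left(L{\left(-1 \right)} \right)} = \left(-56\right) 46 \cdot 2 = \left(-2576\right) 2 = -5152$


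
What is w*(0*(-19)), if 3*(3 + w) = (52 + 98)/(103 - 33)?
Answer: 0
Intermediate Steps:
w = -16/7 (w = -3 + ((52 + 98)/(103 - 33))/3 = -3 + (150/70)/3 = -3 + (150*(1/70))/3 = -3 + (1/3)*(15/7) = -3 + 5/7 = -16/7 ≈ -2.2857)
w*(0*(-19)) = -0*(-19) = -16/7*0 = 0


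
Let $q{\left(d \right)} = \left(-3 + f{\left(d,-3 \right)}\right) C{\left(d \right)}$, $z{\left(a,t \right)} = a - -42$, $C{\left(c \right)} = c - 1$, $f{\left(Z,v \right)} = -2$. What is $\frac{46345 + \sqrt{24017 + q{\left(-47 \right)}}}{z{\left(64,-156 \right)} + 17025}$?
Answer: $\frac{46345}{17131} + \frac{\sqrt{24257}}{17131} \approx 2.7144$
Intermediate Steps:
$C{\left(c \right)} = -1 + c$
$z{\left(a,t \right)} = 42 + a$ ($z{\left(a,t \right)} = a + 42 = 42 + a$)
$q{\left(d \right)} = 5 - 5 d$ ($q{\left(d \right)} = \left(-3 - 2\right) \left(-1 + d\right) = - 5 \left(-1 + d\right) = 5 - 5 d$)
$\frac{46345 + \sqrt{24017 + q{\left(-47 \right)}}}{z{\left(64,-156 \right)} + 17025} = \frac{46345 + \sqrt{24017 + \left(5 - -235\right)}}{\left(42 + 64\right) + 17025} = \frac{46345 + \sqrt{24017 + \left(5 + 235\right)}}{106 + 17025} = \frac{46345 + \sqrt{24017 + 240}}{17131} = \left(46345 + \sqrt{24257}\right) \frac{1}{17131} = \frac{46345}{17131} + \frac{\sqrt{24257}}{17131}$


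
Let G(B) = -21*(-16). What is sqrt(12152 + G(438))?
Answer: 2*sqrt(3122) ≈ 111.75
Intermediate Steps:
G(B) = 336
sqrt(12152 + G(438)) = sqrt(12152 + 336) = sqrt(12488) = 2*sqrt(3122)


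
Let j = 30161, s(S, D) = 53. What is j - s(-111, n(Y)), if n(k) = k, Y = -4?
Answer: 30108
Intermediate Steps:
j - s(-111, n(Y)) = 30161 - 1*53 = 30161 - 53 = 30108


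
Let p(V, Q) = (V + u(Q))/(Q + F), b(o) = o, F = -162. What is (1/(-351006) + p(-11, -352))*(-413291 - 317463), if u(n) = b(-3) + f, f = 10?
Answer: -256405136635/45104271 ≈ -5684.7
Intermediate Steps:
u(n) = 7 (u(n) = -3 + 10 = 7)
p(V, Q) = (7 + V)/(-162 + Q) (p(V, Q) = (V + 7)/(Q - 162) = (7 + V)/(-162 + Q))
(1/(-351006) + p(-11, -352))*(-413291 - 317463) = (1/(-351006) + (7 - 11)/(-162 - 352))*(-413291 - 317463) = (-1/351006 - 4/(-514))*(-730754) = (-1/351006 - 1/514*(-4))*(-730754) = (-1/351006 + 2/257)*(-730754) = (701755/90208542)*(-730754) = -256405136635/45104271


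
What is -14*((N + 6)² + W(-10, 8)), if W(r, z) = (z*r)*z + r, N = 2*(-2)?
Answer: 9044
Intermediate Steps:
N = -4
W(r, z) = r + r*z² (W(r, z) = (r*z)*z + r = r*z² + r = r + r*z²)
-14*((N + 6)² + W(-10, 8)) = -14*((-4 + 6)² - 10*(1 + 8²)) = -14*(2² - 10*(1 + 64)) = -14*(4 - 10*65) = -14*(4 - 650) = -14*(-646) = 9044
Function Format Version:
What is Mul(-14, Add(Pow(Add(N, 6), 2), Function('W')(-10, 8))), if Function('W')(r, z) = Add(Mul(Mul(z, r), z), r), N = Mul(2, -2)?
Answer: 9044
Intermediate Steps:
N = -4
Function('W')(r, z) = Add(r, Mul(r, Pow(z, 2))) (Function('W')(r, z) = Add(Mul(Mul(r, z), z), r) = Add(Mul(r, Pow(z, 2)), r) = Add(r, Mul(r, Pow(z, 2))))
Mul(-14, Add(Pow(Add(N, 6), 2), Function('W')(-10, 8))) = Mul(-14, Add(Pow(Add(-4, 6), 2), Mul(-10, Add(1, Pow(8, 2))))) = Mul(-14, Add(Pow(2, 2), Mul(-10, Add(1, 64)))) = Mul(-14, Add(4, Mul(-10, 65))) = Mul(-14, Add(4, -650)) = Mul(-14, -646) = 9044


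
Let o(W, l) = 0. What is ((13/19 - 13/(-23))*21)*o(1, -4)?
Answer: 0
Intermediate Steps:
((13/19 - 13/(-23))*21)*o(1, -4) = ((13/19 - 13/(-23))*21)*0 = ((13*(1/19) - 13*(-1/23))*21)*0 = ((13/19 + 13/23)*21)*0 = ((546/437)*21)*0 = (11466/437)*0 = 0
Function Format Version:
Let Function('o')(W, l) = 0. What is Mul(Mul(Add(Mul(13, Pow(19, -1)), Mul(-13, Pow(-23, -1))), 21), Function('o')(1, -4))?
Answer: 0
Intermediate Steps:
Mul(Mul(Add(Mul(13, Pow(19, -1)), Mul(-13, Pow(-23, -1))), 21), Function('o')(1, -4)) = Mul(Mul(Add(Mul(13, Pow(19, -1)), Mul(-13, Pow(-23, -1))), 21), 0) = Mul(Mul(Add(Mul(13, Rational(1, 19)), Mul(-13, Rational(-1, 23))), 21), 0) = Mul(Mul(Add(Rational(13, 19), Rational(13, 23)), 21), 0) = Mul(Mul(Rational(546, 437), 21), 0) = Mul(Rational(11466, 437), 0) = 0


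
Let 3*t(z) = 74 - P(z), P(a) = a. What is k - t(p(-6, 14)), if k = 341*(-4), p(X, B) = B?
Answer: -1384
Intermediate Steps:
t(z) = 74/3 - z/3 (t(z) = (74 - z)/3 = 74/3 - z/3)
k = -1364
k - t(p(-6, 14)) = -1364 - (74/3 - 1/3*14) = -1364 - (74/3 - 14/3) = -1364 - 1*20 = -1364 - 20 = -1384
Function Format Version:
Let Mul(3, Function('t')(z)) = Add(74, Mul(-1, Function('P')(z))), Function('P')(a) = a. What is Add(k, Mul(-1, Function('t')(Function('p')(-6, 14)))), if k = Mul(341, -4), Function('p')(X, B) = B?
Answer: -1384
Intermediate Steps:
Function('t')(z) = Add(Rational(74, 3), Mul(Rational(-1, 3), z)) (Function('t')(z) = Mul(Rational(1, 3), Add(74, Mul(-1, z))) = Add(Rational(74, 3), Mul(Rational(-1, 3), z)))
k = -1364
Add(k, Mul(-1, Function('t')(Function('p')(-6, 14)))) = Add(-1364, Mul(-1, Add(Rational(74, 3), Mul(Rational(-1, 3), 14)))) = Add(-1364, Mul(-1, Add(Rational(74, 3), Rational(-14, 3)))) = Add(-1364, Mul(-1, 20)) = Add(-1364, -20) = -1384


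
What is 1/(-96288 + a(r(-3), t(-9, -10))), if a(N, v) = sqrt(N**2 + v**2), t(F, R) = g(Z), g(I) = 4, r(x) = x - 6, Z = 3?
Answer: -96288/9271378847 - sqrt(97)/9271378847 ≈ -1.0387e-5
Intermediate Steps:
r(x) = -6 + x
t(F, R) = 4
1/(-96288 + a(r(-3), t(-9, -10))) = 1/(-96288 + sqrt((-6 - 3)**2 + 4**2)) = 1/(-96288 + sqrt((-9)**2 + 16)) = 1/(-96288 + sqrt(81 + 16)) = 1/(-96288 + sqrt(97))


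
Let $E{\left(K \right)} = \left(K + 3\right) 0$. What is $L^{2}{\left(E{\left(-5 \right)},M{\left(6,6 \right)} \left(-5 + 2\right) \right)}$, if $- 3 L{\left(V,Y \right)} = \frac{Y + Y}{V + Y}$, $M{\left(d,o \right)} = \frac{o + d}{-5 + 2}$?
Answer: $\frac{4}{9} \approx 0.44444$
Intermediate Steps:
$M{\left(d,o \right)} = - \frac{d}{3} - \frac{o}{3}$ ($M{\left(d,o \right)} = \frac{d + o}{-3} = \left(d + o\right) \left(- \frac{1}{3}\right) = - \frac{d}{3} - \frac{o}{3}$)
$E{\left(K \right)} = 0$ ($E{\left(K \right)} = \left(3 + K\right) 0 = 0$)
$L{\left(V,Y \right)} = - \frac{2 Y}{3 \left(V + Y\right)}$ ($L{\left(V,Y \right)} = - \frac{\left(Y + Y\right) \frac{1}{V + Y}}{3} = - \frac{2 Y \frac{1}{V + Y}}{3} = - \frac{2 Y}{3 \left(V + Y\right)}$)
$L^{2}{\left(E{\left(-5 \right)},M{\left(6,6 \right)} \left(-5 + 2\right) \right)} = \left(- \frac{2 \left(\left(- \frac{1}{3}\right) 6 - 2\right) \left(-5 + 2\right)}{3 \cdot 0 + 3 \left(\left(- \frac{1}{3}\right) 6 - 2\right) \left(-5 + 2\right)}\right)^{2} = \left(- \frac{2 \left(-2 - 2\right) \left(-3\right)}{0 + 3 \left(-2 - 2\right) \left(-3\right)}\right)^{2} = \left(- \frac{2 \left(\left(-4\right) \left(-3\right)\right)}{0 + 3 \left(\left(-4\right) \left(-3\right)\right)}\right)^{2} = \left(\left(-2\right) 12 \frac{1}{0 + 3 \cdot 12}\right)^{2} = \left(\left(-2\right) 12 \frac{1}{0 + 36}\right)^{2} = \left(\left(-2\right) 12 \cdot \frac{1}{36}\right)^{2} = \left(- \frac{2}{3}\right)^{2} = \frac{4}{9}$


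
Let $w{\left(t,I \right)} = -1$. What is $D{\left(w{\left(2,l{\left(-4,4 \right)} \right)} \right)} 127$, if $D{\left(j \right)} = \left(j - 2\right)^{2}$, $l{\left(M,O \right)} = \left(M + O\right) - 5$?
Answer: $1143$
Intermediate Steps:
$l{\left(M,O \right)} = -5 + M + O$
$D{\left(j \right)} = \left(-2 + j\right)^{2}$
$D{\left(w{\left(2,l{\left(-4,4 \right)} \right)} \right)} 127 = \left(-2 - 1\right)^{2} \cdot 127 = \left(-3\right)^{2} \cdot 127 = 9 \cdot 127 = 1143$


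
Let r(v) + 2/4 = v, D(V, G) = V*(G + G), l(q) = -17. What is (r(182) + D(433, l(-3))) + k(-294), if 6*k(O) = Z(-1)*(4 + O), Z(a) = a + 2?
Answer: -87533/6 ≈ -14589.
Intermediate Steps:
Z(a) = 2 + a
k(O) = ⅔ + O/6 (k(O) = ((2 - 1)*(4 + O))/6 = (1*(4 + O))/6 = (4 + O)/6 = ⅔ + O/6)
D(V, G) = 2*G*V (D(V, G) = V*(2*G) = 2*G*V)
r(v) = -½ + v
(r(182) + D(433, l(-3))) + k(-294) = ((-½ + 182) + 2*(-17)*433) + (⅔ + (⅙)*(-294)) = (363/2 - 14722) + (⅔ - 49) = -29081/2 - 145/3 = -87533/6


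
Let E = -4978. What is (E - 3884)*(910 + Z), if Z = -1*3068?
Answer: 19124196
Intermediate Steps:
Z = -3068
(E - 3884)*(910 + Z) = (-4978 - 3884)*(910 - 3068) = -8862*(-2158) = 19124196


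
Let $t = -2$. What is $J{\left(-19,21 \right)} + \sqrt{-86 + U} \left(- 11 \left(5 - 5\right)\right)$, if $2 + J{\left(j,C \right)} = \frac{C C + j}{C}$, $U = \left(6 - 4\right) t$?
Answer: $\frac{380}{21} \approx 18.095$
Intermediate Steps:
$U = -4$ ($U = \left(6 - 4\right) \left(-2\right) = 2 \left(-2\right) = -4$)
$J{\left(j,C \right)} = -2 + \frac{j + C^{2}}{C}$ ($J{\left(j,C \right)} = -2 + \frac{C C + j}{C} = -2 + \frac{C^{2} + j}{C} = -2 + \frac{j + C^{2}}{C}$)
$J{\left(-19,21 \right)} + \sqrt{-86 + U} \left(- 11 \left(5 - 5\right)\right) = \left(-2 + 21 - \frac{19}{21}\right) + \sqrt{-86 - 4} \left(- 11 \left(5 - 5\right)\right) = \left(-2 + 21 - \frac{19}{21}\right) + \sqrt{-90} \left(\left(-11\right) 0\right) = \left(-2 + 21 - \frac{19}{21}\right) + 3 i \sqrt{10} \cdot 0 = \frac{380}{21} + 0 = \frac{380}{21}$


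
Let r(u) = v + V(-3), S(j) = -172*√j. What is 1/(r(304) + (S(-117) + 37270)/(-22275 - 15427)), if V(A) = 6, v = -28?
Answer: -1167030401/26828450683 - 694794*I*√13/26828450683 ≈ -0.0435 - 9.3375e-5*I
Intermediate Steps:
r(u) = -22 (r(u) = -28 + 6 = -22)
1/(r(304) + (S(-117) + 37270)/(-22275 - 15427)) = 1/(-22 + (-516*I*√13 + 37270)/(-22275 - 15427)) = 1/(-22 + (-516*I*√13 + 37270)/(-37702)) = 1/(-22 + (-516*I*√13 + 37270)*(-1/37702)) = 1/(-22 + (37270 - 516*I*√13)*(-1/37702)) = 1/(-22 + (-18635/18851 + 258*I*√13/18851)) = 1/(-433357/18851 + 258*I*√13/18851)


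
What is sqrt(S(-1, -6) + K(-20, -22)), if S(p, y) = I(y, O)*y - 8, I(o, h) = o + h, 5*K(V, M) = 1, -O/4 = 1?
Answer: 3*sqrt(145)/5 ≈ 7.2250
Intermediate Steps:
O = -4 (O = -4*1 = -4)
K(V, M) = 1/5 (K(V, M) = (1/5)*1 = 1/5)
I(o, h) = h + o
S(p, y) = -8 + y*(-4 + y) (S(p, y) = (-4 + y)*y - 8 = y*(-4 + y) - 8 = -8 + y*(-4 + y))
sqrt(S(-1, -6) + K(-20, -22)) = sqrt((-8 - 6*(-4 - 6)) + 1/5) = sqrt((-8 - 6*(-10)) + 1/5) = sqrt((-8 + 60) + 1/5) = sqrt(52 + 1/5) = sqrt(261/5) = 3*sqrt(145)/5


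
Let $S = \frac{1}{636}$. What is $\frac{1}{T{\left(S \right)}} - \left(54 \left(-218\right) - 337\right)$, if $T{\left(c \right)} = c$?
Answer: $12745$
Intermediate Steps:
$S = \frac{1}{636} \approx 0.0015723$
$\frac{1}{T{\left(S \right)}} - \left(54 \left(-218\right) - 337\right) = \frac{1}{\frac{1}{636}} - \left(54 \left(-218\right) - 337\right) = 636 - \left(-11772 - 337\right) = 636 - -12109 = 636 + 12109 = 12745$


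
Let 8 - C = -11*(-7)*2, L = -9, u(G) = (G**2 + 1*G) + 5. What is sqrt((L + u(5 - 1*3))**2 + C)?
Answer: I*sqrt(142) ≈ 11.916*I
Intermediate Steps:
u(G) = 5 + G + G**2 (u(G) = (G**2 + G) + 5 = (G + G**2) + 5 = 5 + G + G**2)
C = -146 (C = 8 - (-11*(-7))*2 = 8 - 77*2 = 8 - 1*154 = 8 - 154 = -146)
sqrt((L + u(5 - 1*3))**2 + C) = sqrt((-9 + (5 + (5 - 1*3) + (5 - 1*3)**2))**2 - 146) = sqrt((-9 + (5 + (5 - 3) + (5 - 3)**2))**2 - 146) = sqrt((-9 + (5 + 2 + 2**2))**2 - 146) = sqrt((-9 + (5 + 2 + 4))**2 - 146) = sqrt((-9 + 11)**2 - 146) = sqrt(2**2 - 146) = sqrt(4 - 146) = sqrt(-142) = I*sqrt(142)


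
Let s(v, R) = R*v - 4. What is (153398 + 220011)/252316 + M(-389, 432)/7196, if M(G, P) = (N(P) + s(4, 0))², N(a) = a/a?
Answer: 336165251/226958242 ≈ 1.4812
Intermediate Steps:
s(v, R) = -4 + R*v
N(a) = 1
M(G, P) = 9 (M(G, P) = (1 + (-4 + 0*4))² = (1 + (-4 + 0))² = (1 - 4)² = (-3)² = 9)
(153398 + 220011)/252316 + M(-389, 432)/7196 = (153398 + 220011)/252316 + 9/7196 = 373409*(1/252316) + 9*(1/7196) = 373409/252316 + 9/7196 = 336165251/226958242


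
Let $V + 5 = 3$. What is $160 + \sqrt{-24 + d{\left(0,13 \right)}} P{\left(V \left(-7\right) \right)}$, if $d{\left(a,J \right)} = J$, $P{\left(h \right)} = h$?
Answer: $160 + 14 i \sqrt{11} \approx 160.0 + 46.433 i$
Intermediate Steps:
$V = -2$ ($V = -5 + 3 = -2$)
$160 + \sqrt{-24 + d{\left(0,13 \right)}} P{\left(V \left(-7\right) \right)} = 160 + \sqrt{-24 + 13} \left(\left(-2\right) \left(-7\right)\right) = 160 + \sqrt{-11} \cdot 14 = 160 + i \sqrt{11} \cdot 14 = 160 + 14 i \sqrt{11}$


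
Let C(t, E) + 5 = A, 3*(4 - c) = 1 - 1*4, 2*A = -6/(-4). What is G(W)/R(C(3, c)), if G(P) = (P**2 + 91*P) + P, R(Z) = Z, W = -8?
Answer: 2688/17 ≈ 158.12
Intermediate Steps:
A = 3/4 (A = (-6/(-4))/2 = (-6*(-1/4))/2 = (1/2)*(3/2) = 3/4 ≈ 0.75000)
c = 5 (c = 4 - (1 - 1*4)/3 = 4 - (1 - 4)/3 = 4 - 1/3*(-3) = 4 + 1 = 5)
C(t, E) = -17/4 (C(t, E) = -5 + 3/4 = -17/4)
G(P) = P**2 + 92*P
G(W)/R(C(3, c)) = (-8*(92 - 8))/(-17/4) = -8*84*(-4/17) = -672*(-4/17) = 2688/17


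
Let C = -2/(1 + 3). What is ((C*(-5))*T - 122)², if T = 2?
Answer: 13689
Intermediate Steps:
C = -½ (C = -2/4 = -2*¼ = -½ ≈ -0.50000)
((C*(-5))*T - 122)² = (-½*(-5)*2 - 122)² = ((5/2)*2 - 122)² = (5 - 122)² = (-117)² = 13689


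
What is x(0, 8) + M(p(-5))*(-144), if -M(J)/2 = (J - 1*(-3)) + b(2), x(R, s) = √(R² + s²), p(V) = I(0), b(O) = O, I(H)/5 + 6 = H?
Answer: -7192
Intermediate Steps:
I(H) = -30 + 5*H
p(V) = -30 (p(V) = -30 + 5*0 = -30 + 0 = -30)
M(J) = -10 - 2*J (M(J) = -2*((J - 1*(-3)) + 2) = -2*((J + 3) + 2) = -2*((3 + J) + 2) = -2*(5 + J) = -10 - 2*J)
x(0, 8) + M(p(-5))*(-144) = √(0² + 8²) + (-10 - 2*(-30))*(-144) = √(0 + 64) + (-10 + 60)*(-144) = √64 + 50*(-144) = 8 - 7200 = -7192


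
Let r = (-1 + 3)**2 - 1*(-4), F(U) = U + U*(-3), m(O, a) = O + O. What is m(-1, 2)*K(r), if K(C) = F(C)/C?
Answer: 4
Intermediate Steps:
m(O, a) = 2*O
F(U) = -2*U (F(U) = U - 3*U = -2*U)
r = 8 (r = 2**2 + 4 = 4 + 4 = 8)
K(C) = -2 (K(C) = (-2*C)/C = -2)
m(-1, 2)*K(r) = (2*(-1))*(-2) = -2*(-2) = 4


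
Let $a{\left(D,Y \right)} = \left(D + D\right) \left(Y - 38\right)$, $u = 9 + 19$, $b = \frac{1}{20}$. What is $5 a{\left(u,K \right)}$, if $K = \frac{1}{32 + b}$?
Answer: $- \frac{6814640}{641} \approx -10631.0$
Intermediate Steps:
$b = \frac{1}{20} \approx 0.05$
$K = \frac{20}{641}$ ($K = \frac{1}{32 + \frac{1}{20}} = \frac{1}{\frac{641}{20}} = \frac{20}{641} \approx 0.031201$)
$u = 28$
$a{\left(D,Y \right)} = 2 D \left(-38 + Y\right)$
$5 a{\left(u,K \right)} = 5 \cdot 2 \cdot 28 \left(-38 + \frac{20}{641}\right) = 5 \cdot 2 \cdot 28 \left(- \frac{24338}{641}\right) = 5 \left(- \frac{1362928}{641}\right) = - \frac{6814640}{641}$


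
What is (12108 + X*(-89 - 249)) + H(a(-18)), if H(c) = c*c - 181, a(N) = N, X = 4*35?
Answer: -35069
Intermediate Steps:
X = 140
H(c) = -181 + c² (H(c) = c² - 181 = -181 + c²)
(12108 + X*(-89 - 249)) + H(a(-18)) = (12108 + 140*(-89 - 249)) + (-181 + (-18)²) = (12108 + 140*(-338)) + (-181 + 324) = (12108 - 47320) + 143 = -35212 + 143 = -35069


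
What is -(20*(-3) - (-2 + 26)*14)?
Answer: 396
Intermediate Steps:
-(20*(-3) - (-2 + 26)*14) = -(-60 - 24*14) = -(-60 - 1*336) = -(-60 - 336) = -1*(-396) = 396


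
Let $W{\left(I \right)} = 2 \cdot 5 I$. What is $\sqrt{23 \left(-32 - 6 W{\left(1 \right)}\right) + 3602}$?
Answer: $\sqrt{1486} \approx 38.549$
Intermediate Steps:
$W{\left(I \right)} = 10 I$
$\sqrt{23 \left(-32 - 6 W{\left(1 \right)}\right) + 3602} = \sqrt{23 \left(-32 - 6 \cdot 10 \cdot 1\right) + 3602} = \sqrt{23 \left(-32 - 60\right) + 3602} = \sqrt{23 \left(-92\right) + 3602} = \sqrt{-2116 + 3602} = \sqrt{1486}$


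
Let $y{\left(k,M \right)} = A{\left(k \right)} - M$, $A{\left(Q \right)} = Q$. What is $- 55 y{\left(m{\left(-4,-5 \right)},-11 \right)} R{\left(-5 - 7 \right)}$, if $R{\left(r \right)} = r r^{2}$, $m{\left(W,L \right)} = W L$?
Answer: $2946240$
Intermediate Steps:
$m{\left(W,L \right)} = L W$
$y{\left(k,M \right)} = k - M$
$R{\left(r \right)} = r^{3}$
$- 55 y{\left(m{\left(-4,-5 \right)},-11 \right)} R{\left(-5 - 7 \right)} = - 55 \left(\left(-5\right) \left(-4\right) - -11\right) \left(-5 - 7\right)^{3} = - 55 \left(20 + 11\right) \left(-12\right)^{3} = \left(-55\right) 31 \left(-1728\right) = \left(-1705\right) \left(-1728\right) = 2946240$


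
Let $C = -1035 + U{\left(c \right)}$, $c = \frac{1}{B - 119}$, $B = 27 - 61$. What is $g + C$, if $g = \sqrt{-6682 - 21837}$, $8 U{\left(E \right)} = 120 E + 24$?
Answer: $- \frac{52637}{51} + 19 i \sqrt{79} \approx -1032.1 + 168.88 i$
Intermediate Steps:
$B = -34$ ($B = 27 - 61 = -34$)
$c = - \frac{1}{153}$ ($c = \frac{1}{-34 - 119} = \frac{1}{-153} = - \frac{1}{153} \approx -0.0065359$)
$U{\left(E \right)} = 3 + 15 E$ ($U{\left(E \right)} = \frac{120 E + 24}{8} = \frac{24 + 120 E}{8} = 3 + 15 E$)
$C = - \frac{52637}{51}$ ($C = -1035 + \left(3 + 15 \left(- \frac{1}{153}\right)\right) = -1035 + \left(3 - \frac{5}{51}\right) = -1035 + \frac{148}{51} = - \frac{52637}{51} \approx -1032.1$)
$g = 19 i \sqrt{79}$ ($g = \sqrt{-28519} = 19 i \sqrt{79} \approx 168.88 i$)
$g + C = 19 i \sqrt{79} - \frac{52637}{51} = - \frac{52637}{51} + 19 i \sqrt{79}$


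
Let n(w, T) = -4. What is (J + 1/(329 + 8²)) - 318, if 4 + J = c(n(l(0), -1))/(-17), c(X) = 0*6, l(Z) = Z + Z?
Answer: -126545/393 ≈ -322.00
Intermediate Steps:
l(Z) = 2*Z
c(X) = 0
J = -4 (J = -4 + 0/(-17) = -4 + 0*(-1/17) = -4 + 0 = -4)
(J + 1/(329 + 8²)) - 318 = (-4 + 1/(329 + 8²)) - 318 = (-4 + 1/(329 + 64)) - 318 = (-4 + 1/393) - 318 = -1571/393 - 318 = -126545/393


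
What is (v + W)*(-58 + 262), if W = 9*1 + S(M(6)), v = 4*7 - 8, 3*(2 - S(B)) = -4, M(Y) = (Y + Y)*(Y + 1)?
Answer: 6596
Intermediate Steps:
M(Y) = 2*Y*(1 + Y) (M(Y) = (2*Y)*(1 + Y) = 2*Y*(1 + Y))
S(B) = 10/3 (S(B) = 2 - 1/3*(-4) = 2 + 4/3 = 10/3)
v = 20 (v = 28 - 8 = 20)
W = 37/3 (W = 9*1 + 10/3 = 9 + 10/3 = 37/3 ≈ 12.333)
(v + W)*(-58 + 262) = (20 + 37/3)*(-58 + 262) = (97/3)*204 = 6596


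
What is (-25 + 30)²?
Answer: 25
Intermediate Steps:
(-25 + 30)² = 5² = 25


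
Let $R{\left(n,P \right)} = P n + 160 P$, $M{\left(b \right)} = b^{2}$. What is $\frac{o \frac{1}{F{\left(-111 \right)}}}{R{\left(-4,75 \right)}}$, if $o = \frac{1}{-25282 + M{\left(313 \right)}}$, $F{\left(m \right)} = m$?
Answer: $- \frac{1}{94398606900} \approx -1.0593 \cdot 10^{-11}$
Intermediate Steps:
$R{\left(n,P \right)} = 160 P + P n$
$o = \frac{1}{72687}$ ($o = \frac{1}{-25282 + 313^{2}} = \frac{1}{-25282 + 97969} = \frac{1}{72687} \approx 1.3758 \cdot 10^{-5}$)
$\frac{o \frac{1}{F{\left(-111 \right)}}}{R{\left(-4,75 \right)}} = \frac{\frac{1}{72687} \frac{1}{-111}}{75 \left(160 - 4\right)} = \frac{\frac{1}{72687} \left(- \frac{1}{111}\right)}{75 \cdot 156} = - \frac{1}{8068257 \cdot 11700} = \left(- \frac{1}{8068257}\right) \frac{1}{11700} = - \frac{1}{94398606900}$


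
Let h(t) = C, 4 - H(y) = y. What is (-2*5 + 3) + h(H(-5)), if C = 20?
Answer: 13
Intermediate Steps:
H(y) = 4 - y
h(t) = 20
(-2*5 + 3) + h(H(-5)) = (-2*5 + 3) + 20 = (-10 + 3) + 20 = -7 + 20 = 13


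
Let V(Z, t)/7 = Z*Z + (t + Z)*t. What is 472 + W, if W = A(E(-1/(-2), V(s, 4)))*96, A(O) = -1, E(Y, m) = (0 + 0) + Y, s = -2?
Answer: 376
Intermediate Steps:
V(Z, t) = 7*Z² + 7*t*(Z + t) (V(Z, t) = 7*(Z*Z + (t + Z)*t) = 7*(Z² + (Z + t)*t) = 7*(Z² + t*(Z + t)) = 7*Z² + 7*t*(Z + t))
E(Y, m) = Y (E(Y, m) = 0 + Y = Y)
W = -96 (W = -1*96 = -96)
472 + W = 472 - 96 = 376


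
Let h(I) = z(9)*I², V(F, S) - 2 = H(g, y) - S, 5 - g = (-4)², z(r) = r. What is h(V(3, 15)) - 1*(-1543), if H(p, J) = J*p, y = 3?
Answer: 20587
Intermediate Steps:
g = -11 (g = 5 - 1*(-4)² = 5 - 1*16 = 5 - 16 = -11)
V(F, S) = -31 - S (V(F, S) = 2 + (3*(-11) - S) = 2 + (-33 - S) = -31 - S)
h(I) = 9*I²
h(V(3, 15)) - 1*(-1543) = 9*(-31 - 1*15)² - 1*(-1543) = 9*(-31 - 15)² + 1543 = 9*(-46)² + 1543 = 9*2116 + 1543 = 19044 + 1543 = 20587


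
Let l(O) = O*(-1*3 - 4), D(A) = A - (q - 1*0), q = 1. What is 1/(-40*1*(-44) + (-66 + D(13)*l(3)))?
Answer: 1/1442 ≈ 0.00069348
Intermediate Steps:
D(A) = -1 + A (D(A) = A - (1 - 1*0) = A - (1 + 0) = A - 1*1 = A - 1 = -1 + A)
l(O) = -7*O (l(O) = O*(-3 - 4) = O*(-7) = -7*O)
1/(-40*1*(-44) + (-66 + D(13)*l(3))) = 1/(-40*1*(-44) + (-66 + (-1 + 13)*(-7*3))) = 1/(-40*(-44) + (-66 + 12*(-21))) = 1/(1760 + (-66 - 252)) = 1/(1760 - 318) = 1/1442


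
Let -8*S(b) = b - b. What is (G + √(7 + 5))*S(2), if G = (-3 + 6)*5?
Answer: 0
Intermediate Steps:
S(b) = 0 (S(b) = -(b - b)/8 = -⅛*0 = 0)
G = 15 (G = 3*5 = 15)
(G + √(7 + 5))*S(2) = (15 + √(7 + 5))*0 = (15 + √12)*0 = (15 + 2*√3)*0 = 0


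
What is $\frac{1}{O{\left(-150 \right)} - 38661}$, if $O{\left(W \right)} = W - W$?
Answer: $- \frac{1}{38661} \approx -2.5866 \cdot 10^{-5}$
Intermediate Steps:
$O{\left(W \right)} = 0$
$\frac{1}{O{\left(-150 \right)} - 38661} = \frac{1}{0 - 38661} = \frac{1}{-38661} = - \frac{1}{38661}$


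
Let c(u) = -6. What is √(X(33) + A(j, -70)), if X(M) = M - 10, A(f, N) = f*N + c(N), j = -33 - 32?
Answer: √4567 ≈ 67.580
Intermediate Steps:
j = -65
A(f, N) = -6 + N*f (A(f, N) = f*N - 6 = N*f - 6 = -6 + N*f)
X(M) = -10 + M
√(X(33) + A(j, -70)) = √((-10 + 33) + (-6 - 70*(-65))) = √(23 + (-6 + 4550)) = √(23 + 4544) = √4567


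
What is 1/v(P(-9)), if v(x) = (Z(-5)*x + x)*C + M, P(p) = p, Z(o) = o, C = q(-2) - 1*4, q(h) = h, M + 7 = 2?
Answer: -1/221 ≈ -0.0045249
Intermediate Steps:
M = -5 (M = -7 + 2 = -5)
C = -6 (C = -2 - 1*4 = -2 - 4 = -6)
v(x) = -5 + 24*x (v(x) = (-5*x + x)*(-6) - 5 = -4*x*(-6) - 5 = 24*x - 5 = -5 + 24*x)
1/v(P(-9)) = 1/(-5 + 24*(-9)) = 1/(-5 - 216) = 1/(-221) = -1/221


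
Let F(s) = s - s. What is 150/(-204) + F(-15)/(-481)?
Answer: -25/34 ≈ -0.73529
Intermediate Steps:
F(s) = 0
150/(-204) + F(-15)/(-481) = 150/(-204) + 0/(-481) = 150*(-1/204) + 0*(-1/481) = -25/34 + 0 = -25/34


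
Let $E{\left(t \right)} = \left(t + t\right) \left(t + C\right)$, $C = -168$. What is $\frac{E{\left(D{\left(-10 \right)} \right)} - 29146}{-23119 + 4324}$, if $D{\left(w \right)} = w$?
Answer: $\frac{25586}{18795} \approx 1.3613$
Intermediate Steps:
$E{\left(t \right)} = 2 t \left(-168 + t\right)$ ($E{\left(t \right)} = \left(t + t\right) \left(t - 168\right) = 2 t \left(-168 + t\right)$)
$\frac{E{\left(D{\left(-10 \right)} \right)} - 29146}{-23119 + 4324} = \frac{2 \left(-10\right) \left(-168 - 10\right) - 29146}{-23119 + 4324} = \frac{2 \left(-10\right) \left(-178\right) - 29146}{-18795} = \left(3560 - 29146\right) \left(- \frac{1}{18795}\right) = \left(-25586\right) \left(- \frac{1}{18795}\right) = \frac{25586}{18795}$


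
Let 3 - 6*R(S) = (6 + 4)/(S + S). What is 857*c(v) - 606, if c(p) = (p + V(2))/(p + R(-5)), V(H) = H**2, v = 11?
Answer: 3471/7 ≈ 495.86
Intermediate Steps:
R(S) = 1/2 - 5/(6*S) (R(S) = 1/2 - (6 + 4)/(6*(S + S)) = 1/2 - 5/(3*(2*S)) = 1/2 - 5*1/(2*S)/3 = 1/2 - 5/(6*S))
c(p) = (4 + p)/(2/3 + p) (c(p) = (p + 2**2)/(p + (1/6)*(-5 + 3*(-5))/(-5)) = (p + 4)/(p + (1/6)*(-1/5)*(-5 - 15)) = (4 + p)/(p + (1/6)*(-1/5)*(-20)) = (4 + p)/(p + 2/3) = (4 + p)/(2/3 + p))
857*c(v) - 606 = 857*(3*(4 + 11)/(2 + 3*11)) - 606 = 857*(3*15/(2 + 33)) - 606 = 857*(3*15/35) - 606 = 857*(3*(1/35)*15) - 606 = 857*(9/7) - 606 = 7713/7 - 606 = 3471/7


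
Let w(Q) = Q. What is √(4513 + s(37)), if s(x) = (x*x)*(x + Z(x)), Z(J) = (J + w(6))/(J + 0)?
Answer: √56757 ≈ 238.24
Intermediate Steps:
Z(J) = (6 + J)/J (Z(J) = (J + 6)/(J + 0) = (6 + J)/J)
s(x) = x²*(x + (6 + x)/x) (s(x) = (x*x)*(x + (6 + x)/x) = x²*(x + (6 + x)/x))
√(4513 + s(37)) = √(4513 + 37*(6 + 37 + 37²)) = √(4513 + 37*(6 + 37 + 1369)) = √(4513 + 37*1412) = √(4513 + 52244) = √56757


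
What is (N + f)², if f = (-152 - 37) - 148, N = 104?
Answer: 54289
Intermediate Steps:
f = -337 (f = -189 - 148 = -337)
(N + f)² = (104 - 337)² = (-233)² = 54289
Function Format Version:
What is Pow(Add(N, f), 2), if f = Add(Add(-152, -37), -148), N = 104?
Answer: 54289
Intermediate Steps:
f = -337 (f = Add(-189, -148) = -337)
Pow(Add(N, f), 2) = Pow(Add(104, -337), 2) = Pow(-233, 2) = 54289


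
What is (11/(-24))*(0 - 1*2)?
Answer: 11/12 ≈ 0.91667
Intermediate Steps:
(11/(-24))*(0 - 1*2) = (-1/24*11)*(0 - 2) = -11/24*(-2) = 11/12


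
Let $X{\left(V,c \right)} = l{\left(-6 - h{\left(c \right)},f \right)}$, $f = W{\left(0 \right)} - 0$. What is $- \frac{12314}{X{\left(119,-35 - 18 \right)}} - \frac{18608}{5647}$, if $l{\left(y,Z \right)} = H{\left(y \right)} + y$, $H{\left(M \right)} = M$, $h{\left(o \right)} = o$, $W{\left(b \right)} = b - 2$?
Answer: $- \frac{758365}{5647} \approx -134.3$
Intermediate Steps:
$W{\left(b \right)} = -2 + b$ ($W{\left(b \right)} = b - 2 = -2 + b$)
$f = -2$ ($f = \left(-2 + 0\right) - 0 = -2 + 0 = -2$)
$l{\left(y,Z \right)} = 2 y$ ($l{\left(y,Z \right)} = y + y = 2 y$)
$X{\left(V,c \right)} = -12 - 2 c$ ($X{\left(V,c \right)} = 2 \left(-6 - c\right) = -12 - 2 c$)
$- \frac{12314}{X{\left(119,-35 - 18 \right)}} - \frac{18608}{5647} = - \frac{12314}{-12 - 2 \left(-35 - 18\right)} - \frac{18608}{5647} = - \frac{12314}{-12 - -106} - \frac{18608}{5647} = - \frac{12314}{-12 + 106} - \frac{18608}{5647} = - \frac{12314}{94} - \frac{18608}{5647} = \left(-12314\right) \frac{1}{94} - \frac{18608}{5647} = -131 - \frac{18608}{5647} = - \frac{758365}{5647}$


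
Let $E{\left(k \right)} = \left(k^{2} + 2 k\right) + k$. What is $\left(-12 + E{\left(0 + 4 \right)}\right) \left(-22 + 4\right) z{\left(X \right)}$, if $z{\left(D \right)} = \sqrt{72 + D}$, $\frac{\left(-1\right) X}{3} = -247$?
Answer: $- 288 \sqrt{813} \approx -8211.8$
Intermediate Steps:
$X = 741$ ($X = \left(-3\right) \left(-247\right) = 741$)
$E{\left(k \right)} = k^{2} + 3 k$
$\left(-12 + E{\left(0 + 4 \right)}\right) \left(-22 + 4\right) z{\left(X \right)} = \left(-12 + \left(0 + 4\right) \left(3 + \left(0 + 4\right)\right)\right) \left(-22 + 4\right) \sqrt{72 + 741} = \left(-12 + 4 \left(3 + 4\right)\right) \left(-18\right) \sqrt{813} = \left(-12 + 4 \cdot 7\right) \left(-18\right) \sqrt{813} = \left(-12 + 28\right) \left(-18\right) \sqrt{813} = 16 \left(-18\right) \sqrt{813} = - 288 \sqrt{813}$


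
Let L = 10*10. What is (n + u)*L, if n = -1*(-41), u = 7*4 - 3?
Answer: 6600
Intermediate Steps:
L = 100
u = 25 (u = 28 - 3 = 25)
n = 41
(n + u)*L = (41 + 25)*100 = 66*100 = 6600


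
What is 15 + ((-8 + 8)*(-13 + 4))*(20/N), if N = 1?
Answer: 15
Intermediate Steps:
15 + ((-8 + 8)*(-13 + 4))*(20/N) = 15 + ((-8 + 8)*(-13 + 4))*(20/1) = 15 + (0*(-9))*(20*1) = 15 + 0*20 = 15 + 0 = 15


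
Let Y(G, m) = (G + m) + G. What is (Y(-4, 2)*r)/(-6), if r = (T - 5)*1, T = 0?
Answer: -5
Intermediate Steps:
Y(G, m) = m + 2*G
r = -5 (r = (0 - 5)*1 = -5*1 = -5)
(Y(-4, 2)*r)/(-6) = ((2 + 2*(-4))*(-5))/(-6) = ((2 - 8)*(-5))*(-⅙) = -6*(-5)*(-⅙) = 30*(-⅙) = -5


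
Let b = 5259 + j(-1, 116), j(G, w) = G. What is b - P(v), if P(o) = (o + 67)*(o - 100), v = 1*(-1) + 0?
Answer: 11924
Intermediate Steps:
v = -1 (v = -1 + 0 = -1)
P(o) = (-100 + o)*(67 + o) (P(o) = (67 + o)*(-100 + o) = (-100 + o)*(67 + o))
b = 5258 (b = 5259 - 1 = 5258)
b - P(v) = 5258 - (-6700 + (-1)**2 - 33*(-1)) = 5258 - (-6700 + 1 + 33) = 5258 - 1*(-6666) = 5258 + 6666 = 11924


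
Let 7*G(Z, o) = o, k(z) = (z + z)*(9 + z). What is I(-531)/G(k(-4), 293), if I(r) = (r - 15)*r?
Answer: 2029482/293 ≈ 6926.6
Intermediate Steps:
k(z) = 2*z*(9 + z) (k(z) = (2*z)*(9 + z) = 2*z*(9 + z))
G(Z, o) = o/7
I(r) = r*(-15 + r) (I(r) = (-15 + r)*r = r*(-15 + r))
I(-531)/G(k(-4), 293) = (-531*(-15 - 531))/(((⅐)*293)) = (-531*(-546))/(293/7) = 289926*(7/293) = 2029482/293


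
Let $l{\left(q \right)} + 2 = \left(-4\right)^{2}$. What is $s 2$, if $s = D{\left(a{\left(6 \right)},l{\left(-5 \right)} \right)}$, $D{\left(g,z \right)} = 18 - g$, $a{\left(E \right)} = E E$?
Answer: $-36$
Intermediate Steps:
$l{\left(q \right)} = 14$ ($l{\left(q \right)} = -2 + \left(-4\right)^{2} = -2 + 16 = 14$)
$a{\left(E \right)} = E^{2}$
$s = -18$ ($s = 18 - 6^{2} = 18 - 36 = -18$)
$s 2 = \left(-18\right) 2 = -36$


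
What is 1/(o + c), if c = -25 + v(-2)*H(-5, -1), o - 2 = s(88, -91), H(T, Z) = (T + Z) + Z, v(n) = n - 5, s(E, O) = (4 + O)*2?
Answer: -1/148 ≈ -0.0067568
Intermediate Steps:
s(E, O) = 8 + 2*O
v(n) = -5 + n
H(T, Z) = T + 2*Z
o = -172 (o = 2 + (8 + 2*(-91)) = 2 + (8 - 182) = 2 - 174 = -172)
c = 24 (c = -25 + (-5 - 2)*(-5 + 2*(-1)) = -25 - 7*(-5 - 2) = -25 - 7*(-7) = -25 + 49 = 24)
1/(o + c) = 1/(-172 + 24) = 1/(-148) = -1/148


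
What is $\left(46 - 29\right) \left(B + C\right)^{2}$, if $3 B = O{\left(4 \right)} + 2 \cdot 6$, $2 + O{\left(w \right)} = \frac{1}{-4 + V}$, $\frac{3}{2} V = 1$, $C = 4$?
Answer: $\frac{800513}{900} \approx 889.46$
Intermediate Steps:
$V = \frac{2}{3}$ ($V = \frac{2}{3} \cdot 1 = \frac{2}{3} \approx 0.66667$)
$O{\left(w \right)} = - \frac{23}{10}$ ($O{\left(w \right)} = -2 + \frac{1}{-4 + \frac{2}{3}} = -2 + \frac{1}{- \frac{10}{3}} = -2 - \frac{3}{10} = - \frac{23}{10}$)
$B = \frac{97}{30}$ ($B = \frac{- \frac{23}{10} + 2 \cdot 6}{3} = \frac{- \frac{23}{10} + 12}{3} = \frac{1}{3} \cdot \frac{97}{10} = \frac{97}{30} \approx 3.2333$)
$\left(46 - 29\right) \left(B + C\right)^{2} = \left(46 - 29\right) \left(\frac{97}{30} + 4\right)^{2} = 17 \left(\frac{217}{30}\right)^{2} = 17 \cdot \frac{47089}{900} = \frac{800513}{900}$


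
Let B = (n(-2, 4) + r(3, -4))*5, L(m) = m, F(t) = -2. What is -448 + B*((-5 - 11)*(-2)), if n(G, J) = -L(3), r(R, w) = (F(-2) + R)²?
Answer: -768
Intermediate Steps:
r(R, w) = (-2 + R)²
n(G, J) = -3 (n(G, J) = -1*3 = -3)
B = -10 (B = (-3 + (-2 + 3)²)*5 = (-3 + 1²)*5 = (-3 + 1)*5 = -2*5 = -10)
-448 + B*((-5 - 11)*(-2)) = -448 - 10*(-5 - 11)*(-2) = -448 - (-160)*(-2) = -448 - 10*32 = -448 - 320 = -768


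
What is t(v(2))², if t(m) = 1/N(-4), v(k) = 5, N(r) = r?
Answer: 1/16 ≈ 0.062500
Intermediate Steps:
t(m) = -¼ (t(m) = 1/(-4) = -¼)
t(v(2))² = (-¼)² = 1/16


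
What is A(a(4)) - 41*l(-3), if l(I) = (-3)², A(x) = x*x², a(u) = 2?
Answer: -361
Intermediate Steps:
A(x) = x³
l(I) = 9
A(a(4)) - 41*l(-3) = 2³ - 41*9 = 8 - 369 = -361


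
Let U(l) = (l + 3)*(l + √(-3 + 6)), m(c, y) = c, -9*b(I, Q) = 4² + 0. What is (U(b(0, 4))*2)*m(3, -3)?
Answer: -352/27 + 22*√3/3 ≈ -0.33533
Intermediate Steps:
b(I, Q) = -16/9 (b(I, Q) = -(4² + 0)/9 = -(16 + 0)/9 = -⅑*16 = -16/9)
U(l) = (3 + l)*(l + √3)
(U(b(0, 4))*2)*m(3, -3) = (((-16/9)² + 3*(-16/9) + 3*√3 - 16*√3/9)*2)*3 = ((256/81 - 16/3 + 3*√3 - 16*√3/9)*2)*3 = ((-176/81 + 11*√3/9)*2)*3 = (-352/81 + 22*√3/9)*3 = -352/27 + 22*√3/3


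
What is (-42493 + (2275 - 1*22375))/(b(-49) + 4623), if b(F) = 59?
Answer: -62593/4682 ≈ -13.369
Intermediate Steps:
(-42493 + (2275 - 1*22375))/(b(-49) + 4623) = (-42493 + (2275 - 1*22375))/(59 + 4623) = (-42493 + (2275 - 22375))/4682 = (-42493 - 20100)*(1/4682) = -62593*1/4682 = -62593/4682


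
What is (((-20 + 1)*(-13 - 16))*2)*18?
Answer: 19836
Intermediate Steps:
(((-20 + 1)*(-13 - 16))*2)*18 = (-19*(-29)*2)*18 = (551*2)*18 = 1102*18 = 19836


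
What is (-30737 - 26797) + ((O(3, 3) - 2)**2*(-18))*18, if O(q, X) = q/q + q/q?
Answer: -57534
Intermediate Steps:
O(q, X) = 2 (O(q, X) = 1 + 1 = 2)
(-30737 - 26797) + ((O(3, 3) - 2)**2*(-18))*18 = (-30737 - 26797) + ((2 - 2)**2*(-18))*18 = -57534 + (0**2*(-18))*18 = -57534 + (0*(-18))*18 = -57534 + 0*18 = -57534 + 0 = -57534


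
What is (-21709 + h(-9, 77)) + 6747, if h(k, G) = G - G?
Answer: -14962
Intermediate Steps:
h(k, G) = 0
(-21709 + h(-9, 77)) + 6747 = (-21709 + 0) + 6747 = -21709 + 6747 = -14962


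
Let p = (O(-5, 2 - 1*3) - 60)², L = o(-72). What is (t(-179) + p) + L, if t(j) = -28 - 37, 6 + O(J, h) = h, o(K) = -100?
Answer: 4324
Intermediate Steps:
O(J, h) = -6 + h
L = -100
p = 4489 (p = ((-6 + (2 - 1*3)) - 60)² = ((-6 + (2 - 3)) - 60)² = ((-6 - 1) - 60)² = (-7 - 60)² = (-67)² = 4489)
t(j) = -65
(t(-179) + p) + L = (-65 + 4489) - 100 = 4424 - 100 = 4324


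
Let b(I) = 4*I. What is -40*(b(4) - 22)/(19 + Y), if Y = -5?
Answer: 120/7 ≈ 17.143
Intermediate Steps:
-40*(b(4) - 22)/(19 + Y) = -40*(4*4 - 22)/(19 - 5) = -40*(16 - 22)/14 = -(-240)/14 = -40*(-3/7) = 120/7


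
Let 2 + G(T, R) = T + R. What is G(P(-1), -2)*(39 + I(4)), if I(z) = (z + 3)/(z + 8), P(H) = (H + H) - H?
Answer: -2375/12 ≈ -197.92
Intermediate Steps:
P(H) = H (P(H) = 2*H - H = H)
I(z) = (3 + z)/(8 + z)
G(T, R) = -2 + R + T (G(T, R) = -2 + (T + R) = -2 + (R + T) = -2 + R + T)
G(P(-1), -2)*(39 + I(4)) = (-2 - 2 - 1)*(39 + (3 + 4)/(8 + 4)) = -5*(39 + 7/12) = -5*475/12 = -2375/12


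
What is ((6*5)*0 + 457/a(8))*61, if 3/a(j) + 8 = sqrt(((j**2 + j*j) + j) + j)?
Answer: 111508/3 ≈ 37169.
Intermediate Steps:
a(j) = 3/(-8 + sqrt(2*j + 2*j**2)) (a(j) = 3/(-8 + sqrt(((j**2 + j*j) + j) + j)) = 3/(-8 + sqrt(((j**2 + j**2) + j) + j)) = 3/(-8 + sqrt((2*j**2 + j) + j)) = 3/(-8 + sqrt((j + 2*j**2) + j)) = 3/(-8 + sqrt(2*j + 2*j**2)))
((6*5)*0 + 457/a(8))*61 = ((6*5)*0 + 457/((3/(-8 + sqrt(2)*sqrt(8*(1 + 8))))))*61 = (30*0 + 457/((3/(-8 + sqrt(2)*sqrt(8*9)))))*61 = (0 + 457/((3/(-8 + sqrt(2)*sqrt(72)))))*61 = (0 + 457/((3/(-8 + sqrt(2)*(6*sqrt(2))))))*61 = (0 + 457/((3/(-8 + 12))))*61 = (0 + 457/((3/4)))*61 = (0 + 457/((3*(1/4))))*61 = (0 + 457/(3/4))*61 = (0 + 457*(4/3))*61 = (0 + 1828/3)*61 = (1828/3)*61 = 111508/3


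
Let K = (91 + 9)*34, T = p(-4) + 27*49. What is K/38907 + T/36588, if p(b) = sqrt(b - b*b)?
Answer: 58624387/474509772 + I*sqrt(5)/18294 ≈ 0.12355 + 0.00012223*I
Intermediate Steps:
p(b) = sqrt(b - b**2)
T = 1323 + 2*I*sqrt(5) (T = sqrt(-4*(1 - 1*(-4))) + 27*49 = sqrt(-4*(1 + 4)) + 1323 = sqrt(-4*5) + 1323 = sqrt(-20) + 1323 = 2*I*sqrt(5) + 1323 = 1323 + 2*I*sqrt(5) ≈ 1323.0 + 4.4721*I)
K = 3400 (K = 100*34 = 3400)
K/38907 + T/36588 = 3400/38907 + (1323 + 2*I*sqrt(5))/36588 = 3400*(1/38907) + (1323 + 2*I*sqrt(5))*(1/36588) = 3400/38907 + (441/12196 + I*sqrt(5)/18294) = 58624387/474509772 + I*sqrt(5)/18294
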